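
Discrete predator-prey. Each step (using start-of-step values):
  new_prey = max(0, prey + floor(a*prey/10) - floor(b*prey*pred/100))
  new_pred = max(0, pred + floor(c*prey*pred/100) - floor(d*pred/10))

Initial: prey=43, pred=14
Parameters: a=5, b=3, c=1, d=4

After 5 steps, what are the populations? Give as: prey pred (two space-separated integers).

Answer: 50 20

Derivation:
Step 1: prey: 43+21-18=46; pred: 14+6-5=15
Step 2: prey: 46+23-20=49; pred: 15+6-6=15
Step 3: prey: 49+24-22=51; pred: 15+7-6=16
Step 4: prey: 51+25-24=52; pred: 16+8-6=18
Step 5: prey: 52+26-28=50; pred: 18+9-7=20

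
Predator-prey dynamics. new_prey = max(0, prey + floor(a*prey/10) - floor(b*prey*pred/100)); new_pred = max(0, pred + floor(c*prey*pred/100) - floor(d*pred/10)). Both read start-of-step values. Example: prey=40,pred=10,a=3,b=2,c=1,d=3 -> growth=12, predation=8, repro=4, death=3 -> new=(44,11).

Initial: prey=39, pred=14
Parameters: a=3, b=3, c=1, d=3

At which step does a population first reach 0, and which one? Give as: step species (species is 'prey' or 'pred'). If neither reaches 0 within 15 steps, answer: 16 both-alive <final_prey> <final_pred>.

Step 1: prey: 39+11-16=34; pred: 14+5-4=15
Step 2: prey: 34+10-15=29; pred: 15+5-4=16
Step 3: prey: 29+8-13=24; pred: 16+4-4=16
Step 4: prey: 24+7-11=20; pred: 16+3-4=15
Step 5: prey: 20+6-9=17; pred: 15+3-4=14
Step 6: prey: 17+5-7=15; pred: 14+2-4=12
Step 7: prey: 15+4-5=14; pred: 12+1-3=10
Step 8: prey: 14+4-4=14; pred: 10+1-3=8
Step 9: prey: 14+4-3=15; pred: 8+1-2=7
Step 10: prey: 15+4-3=16; pred: 7+1-2=6
Step 11: prey: 16+4-2=18; pred: 6+0-1=5
Step 12: prey: 18+5-2=21; pred: 5+0-1=4
Step 13: prey: 21+6-2=25; pred: 4+0-1=3
Step 14: prey: 25+7-2=30; pred: 3+0-0=3
Step 15: prey: 30+9-2=37; pred: 3+0-0=3
No extinction within 15 steps

Answer: 16 both-alive 37 3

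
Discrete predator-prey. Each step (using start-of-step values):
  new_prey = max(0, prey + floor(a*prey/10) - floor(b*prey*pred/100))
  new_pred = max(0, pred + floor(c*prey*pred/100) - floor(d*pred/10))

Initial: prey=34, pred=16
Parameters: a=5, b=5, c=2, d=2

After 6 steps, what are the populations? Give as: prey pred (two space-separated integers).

Step 1: prey: 34+17-27=24; pred: 16+10-3=23
Step 2: prey: 24+12-27=9; pred: 23+11-4=30
Step 3: prey: 9+4-13=0; pred: 30+5-6=29
Step 4: prey: 0+0-0=0; pred: 29+0-5=24
Step 5: prey: 0+0-0=0; pred: 24+0-4=20
Step 6: prey: 0+0-0=0; pred: 20+0-4=16

Answer: 0 16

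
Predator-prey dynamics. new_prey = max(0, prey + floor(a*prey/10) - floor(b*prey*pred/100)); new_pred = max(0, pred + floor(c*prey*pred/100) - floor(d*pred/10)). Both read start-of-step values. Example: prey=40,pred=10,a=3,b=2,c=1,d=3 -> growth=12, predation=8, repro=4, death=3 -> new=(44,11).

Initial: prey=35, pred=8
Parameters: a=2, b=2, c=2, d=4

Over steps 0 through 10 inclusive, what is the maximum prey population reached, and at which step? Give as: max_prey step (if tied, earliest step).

Answer: 37 1

Derivation:
Step 1: prey: 35+7-5=37; pred: 8+5-3=10
Step 2: prey: 37+7-7=37; pred: 10+7-4=13
Step 3: prey: 37+7-9=35; pred: 13+9-5=17
Step 4: prey: 35+7-11=31; pred: 17+11-6=22
Step 5: prey: 31+6-13=24; pred: 22+13-8=27
Step 6: prey: 24+4-12=16; pred: 27+12-10=29
Step 7: prey: 16+3-9=10; pred: 29+9-11=27
Step 8: prey: 10+2-5=7; pred: 27+5-10=22
Step 9: prey: 7+1-3=5; pred: 22+3-8=17
Step 10: prey: 5+1-1=5; pred: 17+1-6=12
Max prey = 37 at step 1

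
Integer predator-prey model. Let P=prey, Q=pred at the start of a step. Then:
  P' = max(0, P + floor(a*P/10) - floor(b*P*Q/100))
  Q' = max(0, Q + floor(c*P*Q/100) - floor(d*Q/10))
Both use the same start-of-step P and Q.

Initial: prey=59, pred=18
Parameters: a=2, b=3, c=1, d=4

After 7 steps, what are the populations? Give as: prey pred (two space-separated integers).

Answer: 7 4

Derivation:
Step 1: prey: 59+11-31=39; pred: 18+10-7=21
Step 2: prey: 39+7-24=22; pred: 21+8-8=21
Step 3: prey: 22+4-13=13; pred: 21+4-8=17
Step 4: prey: 13+2-6=9; pred: 17+2-6=13
Step 5: prey: 9+1-3=7; pred: 13+1-5=9
Step 6: prey: 7+1-1=7; pred: 9+0-3=6
Step 7: prey: 7+1-1=7; pred: 6+0-2=4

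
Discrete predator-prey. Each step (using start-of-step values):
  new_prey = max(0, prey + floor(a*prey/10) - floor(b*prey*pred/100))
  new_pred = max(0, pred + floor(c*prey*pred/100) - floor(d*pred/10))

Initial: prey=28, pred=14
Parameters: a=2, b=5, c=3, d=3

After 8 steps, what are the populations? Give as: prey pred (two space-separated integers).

Step 1: prey: 28+5-19=14; pred: 14+11-4=21
Step 2: prey: 14+2-14=2; pred: 21+8-6=23
Step 3: prey: 2+0-2=0; pred: 23+1-6=18
Step 4: prey: 0+0-0=0; pred: 18+0-5=13
Step 5: prey: 0+0-0=0; pred: 13+0-3=10
Step 6: prey: 0+0-0=0; pred: 10+0-3=7
Step 7: prey: 0+0-0=0; pred: 7+0-2=5
Step 8: prey: 0+0-0=0; pred: 5+0-1=4

Answer: 0 4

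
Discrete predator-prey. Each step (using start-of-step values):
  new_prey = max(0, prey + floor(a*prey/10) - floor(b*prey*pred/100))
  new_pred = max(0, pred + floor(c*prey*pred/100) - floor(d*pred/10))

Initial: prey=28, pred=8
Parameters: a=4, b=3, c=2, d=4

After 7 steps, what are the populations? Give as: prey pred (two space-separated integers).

Answer: 6 32

Derivation:
Step 1: prey: 28+11-6=33; pred: 8+4-3=9
Step 2: prey: 33+13-8=38; pred: 9+5-3=11
Step 3: prey: 38+15-12=41; pred: 11+8-4=15
Step 4: prey: 41+16-18=39; pred: 15+12-6=21
Step 5: prey: 39+15-24=30; pred: 21+16-8=29
Step 6: prey: 30+12-26=16; pred: 29+17-11=35
Step 7: prey: 16+6-16=6; pred: 35+11-14=32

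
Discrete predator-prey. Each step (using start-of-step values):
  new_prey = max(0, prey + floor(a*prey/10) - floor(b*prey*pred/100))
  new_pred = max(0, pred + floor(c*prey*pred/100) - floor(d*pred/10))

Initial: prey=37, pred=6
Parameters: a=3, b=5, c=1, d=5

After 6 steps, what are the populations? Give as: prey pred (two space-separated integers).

Answer: 64 3

Derivation:
Step 1: prey: 37+11-11=37; pred: 6+2-3=5
Step 2: prey: 37+11-9=39; pred: 5+1-2=4
Step 3: prey: 39+11-7=43; pred: 4+1-2=3
Step 4: prey: 43+12-6=49; pred: 3+1-1=3
Step 5: prey: 49+14-7=56; pred: 3+1-1=3
Step 6: prey: 56+16-8=64; pred: 3+1-1=3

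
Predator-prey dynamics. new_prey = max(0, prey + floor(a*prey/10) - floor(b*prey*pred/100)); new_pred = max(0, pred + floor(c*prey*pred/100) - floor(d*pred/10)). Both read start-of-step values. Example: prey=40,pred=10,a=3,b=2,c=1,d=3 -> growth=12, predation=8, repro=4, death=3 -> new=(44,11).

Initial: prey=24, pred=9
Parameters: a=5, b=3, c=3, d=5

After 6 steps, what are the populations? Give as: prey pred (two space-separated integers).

Step 1: prey: 24+12-6=30; pred: 9+6-4=11
Step 2: prey: 30+15-9=36; pred: 11+9-5=15
Step 3: prey: 36+18-16=38; pred: 15+16-7=24
Step 4: prey: 38+19-27=30; pred: 24+27-12=39
Step 5: prey: 30+15-35=10; pred: 39+35-19=55
Step 6: prey: 10+5-16=0; pred: 55+16-27=44

Answer: 0 44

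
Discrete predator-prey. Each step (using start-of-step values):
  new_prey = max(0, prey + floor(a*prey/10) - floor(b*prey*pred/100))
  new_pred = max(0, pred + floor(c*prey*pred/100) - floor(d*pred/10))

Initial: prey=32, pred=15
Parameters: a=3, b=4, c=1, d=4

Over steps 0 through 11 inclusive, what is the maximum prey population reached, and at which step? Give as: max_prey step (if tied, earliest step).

Step 1: prey: 32+9-19=22; pred: 15+4-6=13
Step 2: prey: 22+6-11=17; pred: 13+2-5=10
Step 3: prey: 17+5-6=16; pred: 10+1-4=7
Step 4: prey: 16+4-4=16; pred: 7+1-2=6
Step 5: prey: 16+4-3=17; pred: 6+0-2=4
Step 6: prey: 17+5-2=20; pred: 4+0-1=3
Step 7: prey: 20+6-2=24; pred: 3+0-1=2
Step 8: prey: 24+7-1=30; pred: 2+0-0=2
Step 9: prey: 30+9-2=37; pred: 2+0-0=2
Step 10: prey: 37+11-2=46; pred: 2+0-0=2
Step 11: prey: 46+13-3=56; pred: 2+0-0=2
Max prey = 56 at step 11

Answer: 56 11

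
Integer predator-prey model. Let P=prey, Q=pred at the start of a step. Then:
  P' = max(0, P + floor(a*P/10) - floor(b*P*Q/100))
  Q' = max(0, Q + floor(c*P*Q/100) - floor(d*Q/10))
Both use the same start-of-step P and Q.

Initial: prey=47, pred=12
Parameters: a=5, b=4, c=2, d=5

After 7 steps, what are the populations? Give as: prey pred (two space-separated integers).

Answer: 3 5

Derivation:
Step 1: prey: 47+23-22=48; pred: 12+11-6=17
Step 2: prey: 48+24-32=40; pred: 17+16-8=25
Step 3: prey: 40+20-40=20; pred: 25+20-12=33
Step 4: prey: 20+10-26=4; pred: 33+13-16=30
Step 5: prey: 4+2-4=2; pred: 30+2-15=17
Step 6: prey: 2+1-1=2; pred: 17+0-8=9
Step 7: prey: 2+1-0=3; pred: 9+0-4=5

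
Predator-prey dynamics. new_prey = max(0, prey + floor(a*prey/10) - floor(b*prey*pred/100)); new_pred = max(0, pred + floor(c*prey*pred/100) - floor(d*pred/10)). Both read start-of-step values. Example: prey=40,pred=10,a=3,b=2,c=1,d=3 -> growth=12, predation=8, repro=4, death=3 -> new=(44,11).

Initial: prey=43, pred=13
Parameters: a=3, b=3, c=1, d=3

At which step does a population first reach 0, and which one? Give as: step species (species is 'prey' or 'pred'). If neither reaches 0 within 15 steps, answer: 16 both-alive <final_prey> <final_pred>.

Answer: 16 both-alive 27 6

Derivation:
Step 1: prey: 43+12-16=39; pred: 13+5-3=15
Step 2: prey: 39+11-17=33; pred: 15+5-4=16
Step 3: prey: 33+9-15=27; pred: 16+5-4=17
Step 4: prey: 27+8-13=22; pred: 17+4-5=16
Step 5: prey: 22+6-10=18; pred: 16+3-4=15
Step 6: prey: 18+5-8=15; pred: 15+2-4=13
Step 7: prey: 15+4-5=14; pred: 13+1-3=11
Step 8: prey: 14+4-4=14; pred: 11+1-3=9
Step 9: prey: 14+4-3=15; pred: 9+1-2=8
Step 10: prey: 15+4-3=16; pred: 8+1-2=7
Step 11: prey: 16+4-3=17; pred: 7+1-2=6
Step 12: prey: 17+5-3=19; pred: 6+1-1=6
Step 13: prey: 19+5-3=21; pred: 6+1-1=6
Step 14: prey: 21+6-3=24; pred: 6+1-1=6
Step 15: prey: 24+7-4=27; pred: 6+1-1=6
No extinction within 15 steps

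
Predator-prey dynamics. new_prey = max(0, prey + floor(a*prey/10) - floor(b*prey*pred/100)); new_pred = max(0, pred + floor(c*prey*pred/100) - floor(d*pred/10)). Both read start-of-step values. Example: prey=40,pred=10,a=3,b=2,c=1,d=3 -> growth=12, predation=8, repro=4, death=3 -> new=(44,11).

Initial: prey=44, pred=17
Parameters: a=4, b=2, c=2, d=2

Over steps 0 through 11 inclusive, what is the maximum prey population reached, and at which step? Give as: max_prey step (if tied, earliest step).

Step 1: prey: 44+17-14=47; pred: 17+14-3=28
Step 2: prey: 47+18-26=39; pred: 28+26-5=49
Step 3: prey: 39+15-38=16; pred: 49+38-9=78
Step 4: prey: 16+6-24=0; pred: 78+24-15=87
Step 5: prey: 0+0-0=0; pred: 87+0-17=70
Step 6: prey: 0+0-0=0; pred: 70+0-14=56
Step 7: prey: 0+0-0=0; pred: 56+0-11=45
Step 8: prey: 0+0-0=0; pred: 45+0-9=36
Step 9: prey: 0+0-0=0; pred: 36+0-7=29
Step 10: prey: 0+0-0=0; pred: 29+0-5=24
Step 11: prey: 0+0-0=0; pred: 24+0-4=20
Max prey = 47 at step 1

Answer: 47 1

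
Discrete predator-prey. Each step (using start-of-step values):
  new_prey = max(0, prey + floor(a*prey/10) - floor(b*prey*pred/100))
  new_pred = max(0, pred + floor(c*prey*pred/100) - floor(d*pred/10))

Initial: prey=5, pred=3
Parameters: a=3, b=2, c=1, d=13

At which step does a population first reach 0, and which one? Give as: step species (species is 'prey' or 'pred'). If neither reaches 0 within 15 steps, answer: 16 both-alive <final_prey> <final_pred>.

Answer: 1 pred

Derivation:
Step 1: prey: 5+1-0=6; pred: 3+0-3=0
First extinction: pred at step 1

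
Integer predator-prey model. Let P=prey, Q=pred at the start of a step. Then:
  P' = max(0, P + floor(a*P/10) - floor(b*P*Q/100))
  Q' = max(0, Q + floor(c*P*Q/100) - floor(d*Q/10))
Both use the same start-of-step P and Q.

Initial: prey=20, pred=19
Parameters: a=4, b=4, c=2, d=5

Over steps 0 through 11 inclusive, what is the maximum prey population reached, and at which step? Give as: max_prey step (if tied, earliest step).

Answer: 59 11

Derivation:
Step 1: prey: 20+8-15=13; pred: 19+7-9=17
Step 2: prey: 13+5-8=10; pred: 17+4-8=13
Step 3: prey: 10+4-5=9; pred: 13+2-6=9
Step 4: prey: 9+3-3=9; pred: 9+1-4=6
Step 5: prey: 9+3-2=10; pred: 6+1-3=4
Step 6: prey: 10+4-1=13; pred: 4+0-2=2
Step 7: prey: 13+5-1=17; pred: 2+0-1=1
Step 8: prey: 17+6-0=23; pred: 1+0-0=1
Step 9: prey: 23+9-0=32; pred: 1+0-0=1
Step 10: prey: 32+12-1=43; pred: 1+0-0=1
Step 11: prey: 43+17-1=59; pred: 1+0-0=1
Max prey = 59 at step 11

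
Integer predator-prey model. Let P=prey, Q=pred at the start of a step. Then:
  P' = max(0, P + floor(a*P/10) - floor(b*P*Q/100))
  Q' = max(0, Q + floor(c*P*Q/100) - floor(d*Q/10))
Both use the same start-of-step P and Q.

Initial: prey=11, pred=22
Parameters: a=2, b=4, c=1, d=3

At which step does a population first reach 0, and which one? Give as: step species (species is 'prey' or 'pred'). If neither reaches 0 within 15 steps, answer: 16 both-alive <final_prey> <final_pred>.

Answer: 16 both-alive 1 3

Derivation:
Step 1: prey: 11+2-9=4; pred: 22+2-6=18
Step 2: prey: 4+0-2=2; pred: 18+0-5=13
Step 3: prey: 2+0-1=1; pred: 13+0-3=10
Step 4: prey: 1+0-0=1; pred: 10+0-3=7
Step 5: prey: 1+0-0=1; pred: 7+0-2=5
Step 6: prey: 1+0-0=1; pred: 5+0-1=4
Step 7: prey: 1+0-0=1; pred: 4+0-1=3
Step 8: prey: 1+0-0=1; pred: 3+0-0=3
Steps 9-15: state stable at prey=1, pred=3 (no change)
No extinction within 15 steps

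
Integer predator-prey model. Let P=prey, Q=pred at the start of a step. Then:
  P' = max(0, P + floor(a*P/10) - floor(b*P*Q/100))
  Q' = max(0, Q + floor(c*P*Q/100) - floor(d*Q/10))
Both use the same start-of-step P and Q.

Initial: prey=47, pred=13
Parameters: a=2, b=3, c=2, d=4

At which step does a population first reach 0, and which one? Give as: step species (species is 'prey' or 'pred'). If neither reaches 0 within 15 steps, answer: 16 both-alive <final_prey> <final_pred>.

Step 1: prey: 47+9-18=38; pred: 13+12-5=20
Step 2: prey: 38+7-22=23; pred: 20+15-8=27
Step 3: prey: 23+4-18=9; pred: 27+12-10=29
Step 4: prey: 9+1-7=3; pred: 29+5-11=23
Step 5: prey: 3+0-2=1; pred: 23+1-9=15
Step 6: prey: 1+0-0=1; pred: 15+0-6=9
Step 7: prey: 1+0-0=1; pred: 9+0-3=6
Step 8: prey: 1+0-0=1; pred: 6+0-2=4
Step 9: prey: 1+0-0=1; pred: 4+0-1=3
Step 10: prey: 1+0-0=1; pred: 3+0-1=2
Step 11: prey: 1+0-0=1; pred: 2+0-0=2
Steps 12-15: state stable at prey=1, pred=2 (no change)
No extinction within 15 steps

Answer: 16 both-alive 1 2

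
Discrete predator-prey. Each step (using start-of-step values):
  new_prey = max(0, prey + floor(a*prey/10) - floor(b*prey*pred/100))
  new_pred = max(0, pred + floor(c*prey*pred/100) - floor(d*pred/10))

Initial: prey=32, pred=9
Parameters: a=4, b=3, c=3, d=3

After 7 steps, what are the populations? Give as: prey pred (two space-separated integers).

Answer: 0 22

Derivation:
Step 1: prey: 32+12-8=36; pred: 9+8-2=15
Step 2: prey: 36+14-16=34; pred: 15+16-4=27
Step 3: prey: 34+13-27=20; pred: 27+27-8=46
Step 4: prey: 20+8-27=1; pred: 46+27-13=60
Step 5: prey: 1+0-1=0; pred: 60+1-18=43
Step 6: prey: 0+0-0=0; pred: 43+0-12=31
Step 7: prey: 0+0-0=0; pred: 31+0-9=22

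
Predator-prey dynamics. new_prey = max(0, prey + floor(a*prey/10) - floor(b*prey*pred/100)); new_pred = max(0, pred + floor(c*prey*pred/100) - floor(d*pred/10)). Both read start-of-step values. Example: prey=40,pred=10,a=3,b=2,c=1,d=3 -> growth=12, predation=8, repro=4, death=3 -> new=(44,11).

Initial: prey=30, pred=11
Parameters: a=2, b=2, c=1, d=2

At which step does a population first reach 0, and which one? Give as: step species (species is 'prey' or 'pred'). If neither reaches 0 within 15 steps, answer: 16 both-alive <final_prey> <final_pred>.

Answer: 16 both-alive 12 10

Derivation:
Step 1: prey: 30+6-6=30; pred: 11+3-2=12
Step 2: prey: 30+6-7=29; pred: 12+3-2=13
Step 3: prey: 29+5-7=27; pred: 13+3-2=14
Step 4: prey: 27+5-7=25; pred: 14+3-2=15
Step 5: prey: 25+5-7=23; pred: 15+3-3=15
Step 6: prey: 23+4-6=21; pred: 15+3-3=15
Step 7: prey: 21+4-6=19; pred: 15+3-3=15
Step 8: prey: 19+3-5=17; pred: 15+2-3=14
Step 9: prey: 17+3-4=16; pred: 14+2-2=14
Step 10: prey: 16+3-4=15; pred: 14+2-2=14
Step 11: prey: 15+3-4=14; pred: 14+2-2=14
Step 12: prey: 14+2-3=13; pred: 14+1-2=13
Step 13: prey: 13+2-3=12; pred: 13+1-2=12
Step 14: prey: 12+2-2=12; pred: 12+1-2=11
Step 15: prey: 12+2-2=12; pred: 11+1-2=10
No extinction within 15 steps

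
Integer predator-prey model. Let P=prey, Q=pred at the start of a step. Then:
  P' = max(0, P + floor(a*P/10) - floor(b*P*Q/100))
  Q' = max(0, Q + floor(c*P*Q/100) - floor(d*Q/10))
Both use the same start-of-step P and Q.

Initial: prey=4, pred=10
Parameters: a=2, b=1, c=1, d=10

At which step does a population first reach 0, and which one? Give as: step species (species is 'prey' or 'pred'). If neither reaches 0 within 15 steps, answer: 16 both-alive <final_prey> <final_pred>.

Answer: 1 pred

Derivation:
Step 1: prey: 4+0-0=4; pred: 10+0-10=0
First extinction: pred at step 1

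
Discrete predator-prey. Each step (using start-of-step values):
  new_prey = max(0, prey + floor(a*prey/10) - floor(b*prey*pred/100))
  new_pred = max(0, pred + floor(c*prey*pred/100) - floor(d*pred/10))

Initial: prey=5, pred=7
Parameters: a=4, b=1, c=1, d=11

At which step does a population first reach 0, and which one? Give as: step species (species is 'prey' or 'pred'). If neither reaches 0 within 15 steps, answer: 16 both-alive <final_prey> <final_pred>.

Answer: 1 pred

Derivation:
Step 1: prey: 5+2-0=7; pred: 7+0-7=0
First extinction: pred at step 1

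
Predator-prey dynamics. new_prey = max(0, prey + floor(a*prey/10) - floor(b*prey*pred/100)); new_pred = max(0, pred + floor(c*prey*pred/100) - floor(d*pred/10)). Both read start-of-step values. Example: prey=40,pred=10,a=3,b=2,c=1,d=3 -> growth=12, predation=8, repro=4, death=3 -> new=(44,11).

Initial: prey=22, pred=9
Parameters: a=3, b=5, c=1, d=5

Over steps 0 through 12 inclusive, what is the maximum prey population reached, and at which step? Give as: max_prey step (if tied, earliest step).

Answer: 149 12

Derivation:
Step 1: prey: 22+6-9=19; pred: 9+1-4=6
Step 2: prey: 19+5-5=19; pred: 6+1-3=4
Step 3: prey: 19+5-3=21; pred: 4+0-2=2
Step 4: prey: 21+6-2=25; pred: 2+0-1=1
Step 5: prey: 25+7-1=31; pred: 1+0-0=1
Step 6: prey: 31+9-1=39; pred: 1+0-0=1
Step 7: prey: 39+11-1=49; pred: 1+0-0=1
Step 8: prey: 49+14-2=61; pred: 1+0-0=1
Step 9: prey: 61+18-3=76; pred: 1+0-0=1
Step 10: prey: 76+22-3=95; pred: 1+0-0=1
Step 11: prey: 95+28-4=119; pred: 1+0-0=1
Step 12: prey: 119+35-5=149; pred: 1+1-0=2
Max prey = 149 at step 12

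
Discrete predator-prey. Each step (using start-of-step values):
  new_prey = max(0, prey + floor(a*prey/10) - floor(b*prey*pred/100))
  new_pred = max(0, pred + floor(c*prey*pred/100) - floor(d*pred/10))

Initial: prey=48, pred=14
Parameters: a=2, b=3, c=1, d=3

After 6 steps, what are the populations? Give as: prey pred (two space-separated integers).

Answer: 9 10

Derivation:
Step 1: prey: 48+9-20=37; pred: 14+6-4=16
Step 2: prey: 37+7-17=27; pred: 16+5-4=17
Step 3: prey: 27+5-13=19; pred: 17+4-5=16
Step 4: prey: 19+3-9=13; pred: 16+3-4=15
Step 5: prey: 13+2-5=10; pred: 15+1-4=12
Step 6: prey: 10+2-3=9; pred: 12+1-3=10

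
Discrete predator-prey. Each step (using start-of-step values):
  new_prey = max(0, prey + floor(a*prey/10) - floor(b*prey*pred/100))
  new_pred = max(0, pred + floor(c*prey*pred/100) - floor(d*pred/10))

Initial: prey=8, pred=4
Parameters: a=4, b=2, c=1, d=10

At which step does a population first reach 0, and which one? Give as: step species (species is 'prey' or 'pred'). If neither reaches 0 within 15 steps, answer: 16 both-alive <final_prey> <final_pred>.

Step 1: prey: 8+3-0=11; pred: 4+0-4=0
First extinction: pred at step 1

Answer: 1 pred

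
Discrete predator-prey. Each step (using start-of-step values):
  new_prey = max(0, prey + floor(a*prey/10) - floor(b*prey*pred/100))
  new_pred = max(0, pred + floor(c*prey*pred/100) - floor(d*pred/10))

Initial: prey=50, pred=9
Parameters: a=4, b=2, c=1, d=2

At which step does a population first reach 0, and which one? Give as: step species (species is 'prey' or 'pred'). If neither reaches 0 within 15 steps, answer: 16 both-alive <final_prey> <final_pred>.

Answer: 7 prey

Derivation:
Step 1: prey: 50+20-9=61; pred: 9+4-1=12
Step 2: prey: 61+24-14=71; pred: 12+7-2=17
Step 3: prey: 71+28-24=75; pred: 17+12-3=26
Step 4: prey: 75+30-39=66; pred: 26+19-5=40
Step 5: prey: 66+26-52=40; pred: 40+26-8=58
Step 6: prey: 40+16-46=10; pred: 58+23-11=70
Step 7: prey: 10+4-14=0; pred: 70+7-14=63
First extinction: prey at step 7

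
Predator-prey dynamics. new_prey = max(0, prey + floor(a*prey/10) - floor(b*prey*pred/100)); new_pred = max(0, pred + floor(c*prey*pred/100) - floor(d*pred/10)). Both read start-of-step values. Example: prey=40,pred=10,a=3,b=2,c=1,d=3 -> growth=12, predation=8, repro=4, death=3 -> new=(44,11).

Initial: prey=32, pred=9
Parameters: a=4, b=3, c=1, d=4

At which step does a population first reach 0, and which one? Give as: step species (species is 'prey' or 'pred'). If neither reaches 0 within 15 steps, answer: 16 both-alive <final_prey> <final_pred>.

Answer: 16 both-alive 4 5

Derivation:
Step 1: prey: 32+12-8=36; pred: 9+2-3=8
Step 2: prey: 36+14-8=42; pred: 8+2-3=7
Step 3: prey: 42+16-8=50; pred: 7+2-2=7
Step 4: prey: 50+20-10=60; pred: 7+3-2=8
Step 5: prey: 60+24-14=70; pred: 8+4-3=9
Step 6: prey: 70+28-18=80; pred: 9+6-3=12
Step 7: prey: 80+32-28=84; pred: 12+9-4=17
Step 8: prey: 84+33-42=75; pred: 17+14-6=25
Step 9: prey: 75+30-56=49; pred: 25+18-10=33
Step 10: prey: 49+19-48=20; pred: 33+16-13=36
Step 11: prey: 20+8-21=7; pred: 36+7-14=29
Step 12: prey: 7+2-6=3; pred: 29+2-11=20
Step 13: prey: 3+1-1=3; pred: 20+0-8=12
Step 14: prey: 3+1-1=3; pred: 12+0-4=8
Step 15: prey: 3+1-0=4; pred: 8+0-3=5
No extinction within 15 steps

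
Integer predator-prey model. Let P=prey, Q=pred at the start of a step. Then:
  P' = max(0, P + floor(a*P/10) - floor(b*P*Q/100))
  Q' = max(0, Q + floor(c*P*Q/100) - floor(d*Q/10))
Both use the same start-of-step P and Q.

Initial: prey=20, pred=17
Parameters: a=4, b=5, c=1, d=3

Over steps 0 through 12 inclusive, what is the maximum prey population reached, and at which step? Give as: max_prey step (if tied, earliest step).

Step 1: prey: 20+8-17=11; pred: 17+3-5=15
Step 2: prey: 11+4-8=7; pred: 15+1-4=12
Step 3: prey: 7+2-4=5; pred: 12+0-3=9
Step 4: prey: 5+2-2=5; pred: 9+0-2=7
Step 5: prey: 5+2-1=6; pred: 7+0-2=5
Step 6: prey: 6+2-1=7; pred: 5+0-1=4
Step 7: prey: 7+2-1=8; pred: 4+0-1=3
Step 8: prey: 8+3-1=10; pred: 3+0-0=3
Step 9: prey: 10+4-1=13; pred: 3+0-0=3
Step 10: prey: 13+5-1=17; pred: 3+0-0=3
Step 11: prey: 17+6-2=21; pred: 3+0-0=3
Step 12: prey: 21+8-3=26; pred: 3+0-0=3
Max prey = 26 at step 12

Answer: 26 12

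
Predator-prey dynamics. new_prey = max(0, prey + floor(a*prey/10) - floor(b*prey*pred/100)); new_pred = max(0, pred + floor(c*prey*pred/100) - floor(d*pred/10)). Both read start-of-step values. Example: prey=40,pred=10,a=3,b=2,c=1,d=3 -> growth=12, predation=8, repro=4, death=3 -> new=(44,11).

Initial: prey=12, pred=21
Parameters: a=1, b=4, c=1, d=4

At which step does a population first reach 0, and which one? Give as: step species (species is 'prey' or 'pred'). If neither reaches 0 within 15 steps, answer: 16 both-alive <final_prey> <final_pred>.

Step 1: prey: 12+1-10=3; pred: 21+2-8=15
Step 2: prey: 3+0-1=2; pred: 15+0-6=9
Step 3: prey: 2+0-0=2; pred: 9+0-3=6
Step 4: prey: 2+0-0=2; pred: 6+0-2=4
Step 5: prey: 2+0-0=2; pred: 4+0-1=3
Step 6: prey: 2+0-0=2; pred: 3+0-1=2
Step 7: prey: 2+0-0=2; pred: 2+0-0=2
Steps 8-15: state stable at prey=2, pred=2 (no change)
No extinction within 15 steps

Answer: 16 both-alive 2 2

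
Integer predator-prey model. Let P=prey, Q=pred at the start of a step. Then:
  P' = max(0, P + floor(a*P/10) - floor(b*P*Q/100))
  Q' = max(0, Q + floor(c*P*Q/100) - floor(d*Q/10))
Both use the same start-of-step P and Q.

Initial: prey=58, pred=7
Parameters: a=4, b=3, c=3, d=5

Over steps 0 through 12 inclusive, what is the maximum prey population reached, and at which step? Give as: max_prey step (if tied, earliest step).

Step 1: prey: 58+23-12=69; pred: 7+12-3=16
Step 2: prey: 69+27-33=63; pred: 16+33-8=41
Step 3: prey: 63+25-77=11; pred: 41+77-20=98
Step 4: prey: 11+4-32=0; pred: 98+32-49=81
Step 5: prey: 0+0-0=0; pred: 81+0-40=41
Step 6: prey: 0+0-0=0; pred: 41+0-20=21
Step 7: prey: 0+0-0=0; pred: 21+0-10=11
Step 8: prey: 0+0-0=0; pred: 11+0-5=6
Step 9: prey: 0+0-0=0; pred: 6+0-3=3
Step 10: prey: 0+0-0=0; pred: 3+0-1=2
Step 11: prey: 0+0-0=0; pred: 2+0-1=1
Step 12: prey: 0+0-0=0; pred: 1+0-0=1
Max prey = 69 at step 1

Answer: 69 1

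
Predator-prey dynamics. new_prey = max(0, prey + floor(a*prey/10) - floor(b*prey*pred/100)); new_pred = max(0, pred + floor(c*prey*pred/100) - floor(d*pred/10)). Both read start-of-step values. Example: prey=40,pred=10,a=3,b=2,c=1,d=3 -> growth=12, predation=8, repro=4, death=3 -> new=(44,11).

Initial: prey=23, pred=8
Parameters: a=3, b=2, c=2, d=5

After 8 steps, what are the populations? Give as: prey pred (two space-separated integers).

Step 1: prey: 23+6-3=26; pred: 8+3-4=7
Step 2: prey: 26+7-3=30; pred: 7+3-3=7
Step 3: prey: 30+9-4=35; pred: 7+4-3=8
Step 4: prey: 35+10-5=40; pred: 8+5-4=9
Step 5: prey: 40+12-7=45; pred: 9+7-4=12
Step 6: prey: 45+13-10=48; pred: 12+10-6=16
Step 7: prey: 48+14-15=47; pred: 16+15-8=23
Step 8: prey: 47+14-21=40; pred: 23+21-11=33

Answer: 40 33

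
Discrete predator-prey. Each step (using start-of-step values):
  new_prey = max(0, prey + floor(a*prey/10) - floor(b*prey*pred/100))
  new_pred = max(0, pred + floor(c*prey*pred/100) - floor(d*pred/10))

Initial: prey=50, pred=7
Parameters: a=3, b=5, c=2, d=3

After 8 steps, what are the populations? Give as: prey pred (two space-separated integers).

Answer: 0 7

Derivation:
Step 1: prey: 50+15-17=48; pred: 7+7-2=12
Step 2: prey: 48+14-28=34; pred: 12+11-3=20
Step 3: prey: 34+10-34=10; pred: 20+13-6=27
Step 4: prey: 10+3-13=0; pred: 27+5-8=24
Step 5: prey: 0+0-0=0; pred: 24+0-7=17
Step 6: prey: 0+0-0=0; pred: 17+0-5=12
Step 7: prey: 0+0-0=0; pred: 12+0-3=9
Step 8: prey: 0+0-0=0; pred: 9+0-2=7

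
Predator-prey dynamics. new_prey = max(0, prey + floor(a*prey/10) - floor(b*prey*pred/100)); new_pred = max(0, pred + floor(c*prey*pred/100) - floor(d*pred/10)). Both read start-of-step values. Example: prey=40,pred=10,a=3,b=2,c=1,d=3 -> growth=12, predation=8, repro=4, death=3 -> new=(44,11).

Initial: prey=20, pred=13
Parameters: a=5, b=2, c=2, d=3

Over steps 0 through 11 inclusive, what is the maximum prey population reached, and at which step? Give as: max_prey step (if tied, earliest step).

Step 1: prey: 20+10-5=25; pred: 13+5-3=15
Step 2: prey: 25+12-7=30; pred: 15+7-4=18
Step 3: prey: 30+15-10=35; pred: 18+10-5=23
Step 4: prey: 35+17-16=36; pred: 23+16-6=33
Step 5: prey: 36+18-23=31; pred: 33+23-9=47
Step 6: prey: 31+15-29=17; pred: 47+29-14=62
Step 7: prey: 17+8-21=4; pred: 62+21-18=65
Step 8: prey: 4+2-5=1; pred: 65+5-19=51
Step 9: prey: 1+0-1=0; pred: 51+1-15=37
Step 10: prey: 0+0-0=0; pred: 37+0-11=26
Step 11: prey: 0+0-0=0; pred: 26+0-7=19
Max prey = 36 at step 4

Answer: 36 4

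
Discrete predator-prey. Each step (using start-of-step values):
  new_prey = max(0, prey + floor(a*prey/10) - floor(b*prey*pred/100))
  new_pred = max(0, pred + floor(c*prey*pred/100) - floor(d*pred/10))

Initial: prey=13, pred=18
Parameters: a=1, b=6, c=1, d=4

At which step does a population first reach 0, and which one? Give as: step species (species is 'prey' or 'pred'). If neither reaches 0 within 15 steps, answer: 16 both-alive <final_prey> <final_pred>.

Step 1: prey: 13+1-14=0; pred: 18+2-7=13
First extinction: prey at step 1

Answer: 1 prey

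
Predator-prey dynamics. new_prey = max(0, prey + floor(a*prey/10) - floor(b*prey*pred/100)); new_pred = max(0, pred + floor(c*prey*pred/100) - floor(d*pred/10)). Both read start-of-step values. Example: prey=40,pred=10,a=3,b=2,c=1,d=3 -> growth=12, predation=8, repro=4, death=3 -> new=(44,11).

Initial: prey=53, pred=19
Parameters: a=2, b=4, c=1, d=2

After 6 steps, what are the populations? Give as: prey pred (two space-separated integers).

Step 1: prey: 53+10-40=23; pred: 19+10-3=26
Step 2: prey: 23+4-23=4; pred: 26+5-5=26
Step 3: prey: 4+0-4=0; pred: 26+1-5=22
Step 4: prey: 0+0-0=0; pred: 22+0-4=18
Step 5: prey: 0+0-0=0; pred: 18+0-3=15
Step 6: prey: 0+0-0=0; pred: 15+0-3=12

Answer: 0 12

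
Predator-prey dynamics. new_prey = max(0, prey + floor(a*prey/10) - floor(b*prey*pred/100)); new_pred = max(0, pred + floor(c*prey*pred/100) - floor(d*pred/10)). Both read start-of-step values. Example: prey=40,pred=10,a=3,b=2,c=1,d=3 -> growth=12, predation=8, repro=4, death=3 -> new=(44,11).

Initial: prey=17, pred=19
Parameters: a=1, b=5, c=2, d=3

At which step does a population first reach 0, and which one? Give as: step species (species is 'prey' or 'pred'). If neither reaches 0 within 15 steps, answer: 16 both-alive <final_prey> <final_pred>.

Answer: 2 prey

Derivation:
Step 1: prey: 17+1-16=2; pred: 19+6-5=20
Step 2: prey: 2+0-2=0; pred: 20+0-6=14
First extinction: prey at step 2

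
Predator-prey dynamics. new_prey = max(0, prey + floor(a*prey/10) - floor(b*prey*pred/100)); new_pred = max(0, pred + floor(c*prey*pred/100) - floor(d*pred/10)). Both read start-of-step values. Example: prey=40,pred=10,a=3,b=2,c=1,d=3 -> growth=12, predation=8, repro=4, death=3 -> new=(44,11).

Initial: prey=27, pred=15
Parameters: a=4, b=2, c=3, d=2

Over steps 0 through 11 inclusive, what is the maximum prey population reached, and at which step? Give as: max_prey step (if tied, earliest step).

Step 1: prey: 27+10-8=29; pred: 15+12-3=24
Step 2: prey: 29+11-13=27; pred: 24+20-4=40
Step 3: prey: 27+10-21=16; pred: 40+32-8=64
Step 4: prey: 16+6-20=2; pred: 64+30-12=82
Step 5: prey: 2+0-3=0; pred: 82+4-16=70
Step 6: prey: 0+0-0=0; pred: 70+0-14=56
Step 7: prey: 0+0-0=0; pred: 56+0-11=45
Step 8: prey: 0+0-0=0; pred: 45+0-9=36
Step 9: prey: 0+0-0=0; pred: 36+0-7=29
Step 10: prey: 0+0-0=0; pred: 29+0-5=24
Step 11: prey: 0+0-0=0; pred: 24+0-4=20
Max prey = 29 at step 1

Answer: 29 1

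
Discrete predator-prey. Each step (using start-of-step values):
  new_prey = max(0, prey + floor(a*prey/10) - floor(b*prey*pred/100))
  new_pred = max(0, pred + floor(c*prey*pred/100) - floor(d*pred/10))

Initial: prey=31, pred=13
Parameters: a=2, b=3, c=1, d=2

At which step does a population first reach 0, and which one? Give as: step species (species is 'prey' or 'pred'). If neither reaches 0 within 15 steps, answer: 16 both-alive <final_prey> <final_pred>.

Step 1: prey: 31+6-12=25; pred: 13+4-2=15
Step 2: prey: 25+5-11=19; pred: 15+3-3=15
Step 3: prey: 19+3-8=14; pred: 15+2-3=14
Step 4: prey: 14+2-5=11; pred: 14+1-2=13
Step 5: prey: 11+2-4=9; pred: 13+1-2=12
Step 6: prey: 9+1-3=7; pred: 12+1-2=11
Step 7: prey: 7+1-2=6; pred: 11+0-2=9
Step 8: prey: 6+1-1=6; pred: 9+0-1=8
Step 9: prey: 6+1-1=6; pred: 8+0-1=7
Step 10: prey: 6+1-1=6; pred: 7+0-1=6
Step 11: prey: 6+1-1=6; pred: 6+0-1=5
Step 12: prey: 6+1-0=7; pred: 5+0-1=4
Step 13: prey: 7+1-0=8; pred: 4+0-0=4
Step 14: prey: 8+1-0=9; pred: 4+0-0=4
Step 15: prey: 9+1-1=9; pred: 4+0-0=4
No extinction within 15 steps

Answer: 16 both-alive 9 4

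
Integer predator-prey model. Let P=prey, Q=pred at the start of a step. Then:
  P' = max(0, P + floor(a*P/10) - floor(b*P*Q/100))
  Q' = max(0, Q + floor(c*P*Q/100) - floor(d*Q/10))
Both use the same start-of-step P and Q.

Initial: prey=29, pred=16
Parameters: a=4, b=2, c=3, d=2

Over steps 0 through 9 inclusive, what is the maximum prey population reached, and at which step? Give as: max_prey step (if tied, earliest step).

Answer: 31 1

Derivation:
Step 1: prey: 29+11-9=31; pred: 16+13-3=26
Step 2: prey: 31+12-16=27; pred: 26+24-5=45
Step 3: prey: 27+10-24=13; pred: 45+36-9=72
Step 4: prey: 13+5-18=0; pred: 72+28-14=86
Step 5: prey: 0+0-0=0; pred: 86+0-17=69
Step 6: prey: 0+0-0=0; pred: 69+0-13=56
Step 7: prey: 0+0-0=0; pred: 56+0-11=45
Step 8: prey: 0+0-0=0; pred: 45+0-9=36
Step 9: prey: 0+0-0=0; pred: 36+0-7=29
Max prey = 31 at step 1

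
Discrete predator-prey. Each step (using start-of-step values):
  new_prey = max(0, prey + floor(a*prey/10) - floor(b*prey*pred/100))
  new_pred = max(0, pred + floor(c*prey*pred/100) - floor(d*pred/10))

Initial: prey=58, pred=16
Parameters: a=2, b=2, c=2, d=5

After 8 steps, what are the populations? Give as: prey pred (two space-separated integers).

Step 1: prey: 58+11-18=51; pred: 16+18-8=26
Step 2: prey: 51+10-26=35; pred: 26+26-13=39
Step 3: prey: 35+7-27=15; pred: 39+27-19=47
Step 4: prey: 15+3-14=4; pred: 47+14-23=38
Step 5: prey: 4+0-3=1; pred: 38+3-19=22
Step 6: prey: 1+0-0=1; pred: 22+0-11=11
Step 7: prey: 1+0-0=1; pred: 11+0-5=6
Step 8: prey: 1+0-0=1; pred: 6+0-3=3

Answer: 1 3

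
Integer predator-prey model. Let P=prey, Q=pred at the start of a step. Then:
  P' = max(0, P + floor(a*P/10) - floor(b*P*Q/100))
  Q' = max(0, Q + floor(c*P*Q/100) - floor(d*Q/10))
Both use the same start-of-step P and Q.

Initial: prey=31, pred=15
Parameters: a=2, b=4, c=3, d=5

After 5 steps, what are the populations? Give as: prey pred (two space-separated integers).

Step 1: prey: 31+6-18=19; pred: 15+13-7=21
Step 2: prey: 19+3-15=7; pred: 21+11-10=22
Step 3: prey: 7+1-6=2; pred: 22+4-11=15
Step 4: prey: 2+0-1=1; pred: 15+0-7=8
Step 5: prey: 1+0-0=1; pred: 8+0-4=4

Answer: 1 4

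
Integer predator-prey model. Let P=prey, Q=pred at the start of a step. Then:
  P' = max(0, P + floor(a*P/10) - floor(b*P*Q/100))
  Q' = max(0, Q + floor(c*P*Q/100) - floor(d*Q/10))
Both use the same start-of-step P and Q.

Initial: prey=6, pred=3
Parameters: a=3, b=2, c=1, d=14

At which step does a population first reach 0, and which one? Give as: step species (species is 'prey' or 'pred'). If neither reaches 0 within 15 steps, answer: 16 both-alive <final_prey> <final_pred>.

Answer: 1 pred

Derivation:
Step 1: prey: 6+1-0=7; pred: 3+0-4=0
First extinction: pred at step 1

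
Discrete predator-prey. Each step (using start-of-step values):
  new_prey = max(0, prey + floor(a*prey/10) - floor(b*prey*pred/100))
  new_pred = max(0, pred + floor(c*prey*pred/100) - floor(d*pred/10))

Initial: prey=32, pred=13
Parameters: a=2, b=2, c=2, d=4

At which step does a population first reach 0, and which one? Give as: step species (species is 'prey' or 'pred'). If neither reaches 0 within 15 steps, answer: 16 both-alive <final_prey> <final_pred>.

Step 1: prey: 32+6-8=30; pred: 13+8-5=16
Step 2: prey: 30+6-9=27; pred: 16+9-6=19
Step 3: prey: 27+5-10=22; pred: 19+10-7=22
Step 4: prey: 22+4-9=17; pred: 22+9-8=23
Step 5: prey: 17+3-7=13; pred: 23+7-9=21
Step 6: prey: 13+2-5=10; pred: 21+5-8=18
Step 7: prey: 10+2-3=9; pred: 18+3-7=14
Step 8: prey: 9+1-2=8; pred: 14+2-5=11
Step 9: prey: 8+1-1=8; pred: 11+1-4=8
Step 10: prey: 8+1-1=8; pred: 8+1-3=6
Step 11: prey: 8+1-0=9; pred: 6+0-2=4
Step 12: prey: 9+1-0=10; pred: 4+0-1=3
Step 13: prey: 10+2-0=12; pred: 3+0-1=2
Step 14: prey: 12+2-0=14; pred: 2+0-0=2
Step 15: prey: 14+2-0=16; pred: 2+0-0=2
No extinction within 15 steps

Answer: 16 both-alive 16 2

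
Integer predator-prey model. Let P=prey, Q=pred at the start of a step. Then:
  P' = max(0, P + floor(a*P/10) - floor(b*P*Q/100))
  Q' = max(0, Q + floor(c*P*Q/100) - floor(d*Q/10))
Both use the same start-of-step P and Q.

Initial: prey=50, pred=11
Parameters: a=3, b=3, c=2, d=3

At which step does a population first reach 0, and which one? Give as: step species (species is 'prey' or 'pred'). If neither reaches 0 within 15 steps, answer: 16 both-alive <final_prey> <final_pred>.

Step 1: prey: 50+15-16=49; pred: 11+11-3=19
Step 2: prey: 49+14-27=36; pred: 19+18-5=32
Step 3: prey: 36+10-34=12; pred: 32+23-9=46
Step 4: prey: 12+3-16=0; pred: 46+11-13=44
First extinction: prey at step 4

Answer: 4 prey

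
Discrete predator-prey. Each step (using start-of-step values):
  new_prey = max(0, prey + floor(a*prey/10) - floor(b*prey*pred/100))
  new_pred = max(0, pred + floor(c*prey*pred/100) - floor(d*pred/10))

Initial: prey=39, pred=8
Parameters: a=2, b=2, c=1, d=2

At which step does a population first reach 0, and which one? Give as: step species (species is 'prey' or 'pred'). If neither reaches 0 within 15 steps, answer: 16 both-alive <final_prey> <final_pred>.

Step 1: prey: 39+7-6=40; pred: 8+3-1=10
Step 2: prey: 40+8-8=40; pred: 10+4-2=12
Step 3: prey: 40+8-9=39; pred: 12+4-2=14
Step 4: prey: 39+7-10=36; pred: 14+5-2=17
Step 5: prey: 36+7-12=31; pred: 17+6-3=20
Step 6: prey: 31+6-12=25; pred: 20+6-4=22
Step 7: prey: 25+5-11=19; pred: 22+5-4=23
Step 8: prey: 19+3-8=14; pred: 23+4-4=23
Step 9: prey: 14+2-6=10; pred: 23+3-4=22
Step 10: prey: 10+2-4=8; pred: 22+2-4=20
Step 11: prey: 8+1-3=6; pred: 20+1-4=17
Step 12: prey: 6+1-2=5; pred: 17+1-3=15
Step 13: prey: 5+1-1=5; pred: 15+0-3=12
Step 14: prey: 5+1-1=5; pred: 12+0-2=10
Step 15: prey: 5+1-1=5; pred: 10+0-2=8
No extinction within 15 steps

Answer: 16 both-alive 5 8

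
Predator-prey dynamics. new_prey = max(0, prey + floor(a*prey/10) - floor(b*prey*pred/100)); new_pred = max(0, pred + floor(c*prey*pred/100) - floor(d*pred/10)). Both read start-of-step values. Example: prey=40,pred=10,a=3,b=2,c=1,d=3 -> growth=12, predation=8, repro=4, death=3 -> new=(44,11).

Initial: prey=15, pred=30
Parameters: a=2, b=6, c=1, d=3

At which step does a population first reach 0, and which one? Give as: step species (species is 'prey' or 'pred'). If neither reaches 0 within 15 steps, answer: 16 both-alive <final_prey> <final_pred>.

Step 1: prey: 15+3-27=0; pred: 30+4-9=25
First extinction: prey at step 1

Answer: 1 prey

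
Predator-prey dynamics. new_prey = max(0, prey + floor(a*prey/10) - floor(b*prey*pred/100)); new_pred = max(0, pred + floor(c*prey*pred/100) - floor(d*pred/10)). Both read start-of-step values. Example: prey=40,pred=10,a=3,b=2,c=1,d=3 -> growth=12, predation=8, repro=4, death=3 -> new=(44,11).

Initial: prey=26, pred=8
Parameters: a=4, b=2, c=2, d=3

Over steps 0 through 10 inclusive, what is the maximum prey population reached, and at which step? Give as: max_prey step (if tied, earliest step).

Answer: 45 4

Derivation:
Step 1: prey: 26+10-4=32; pred: 8+4-2=10
Step 2: prey: 32+12-6=38; pred: 10+6-3=13
Step 3: prey: 38+15-9=44; pred: 13+9-3=19
Step 4: prey: 44+17-16=45; pred: 19+16-5=30
Step 5: prey: 45+18-27=36; pred: 30+27-9=48
Step 6: prey: 36+14-34=16; pred: 48+34-14=68
Step 7: prey: 16+6-21=1; pred: 68+21-20=69
Step 8: prey: 1+0-1=0; pred: 69+1-20=50
Step 9: prey: 0+0-0=0; pred: 50+0-15=35
Step 10: prey: 0+0-0=0; pred: 35+0-10=25
Max prey = 45 at step 4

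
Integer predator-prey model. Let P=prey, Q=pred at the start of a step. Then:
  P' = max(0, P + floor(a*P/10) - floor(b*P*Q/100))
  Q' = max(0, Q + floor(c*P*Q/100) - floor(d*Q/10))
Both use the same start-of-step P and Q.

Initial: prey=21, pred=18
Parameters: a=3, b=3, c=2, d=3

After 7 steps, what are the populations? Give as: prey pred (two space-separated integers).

Answer: 5 8

Derivation:
Step 1: prey: 21+6-11=16; pred: 18+7-5=20
Step 2: prey: 16+4-9=11; pred: 20+6-6=20
Step 3: prey: 11+3-6=8; pred: 20+4-6=18
Step 4: prey: 8+2-4=6; pred: 18+2-5=15
Step 5: prey: 6+1-2=5; pred: 15+1-4=12
Step 6: prey: 5+1-1=5; pred: 12+1-3=10
Step 7: prey: 5+1-1=5; pred: 10+1-3=8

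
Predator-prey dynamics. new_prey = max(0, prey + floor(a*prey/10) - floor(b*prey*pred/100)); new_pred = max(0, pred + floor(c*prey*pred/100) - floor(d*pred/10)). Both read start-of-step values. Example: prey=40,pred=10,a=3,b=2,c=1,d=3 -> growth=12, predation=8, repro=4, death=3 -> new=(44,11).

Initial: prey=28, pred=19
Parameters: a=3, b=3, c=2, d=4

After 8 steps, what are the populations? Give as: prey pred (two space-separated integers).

Answer: 6 3

Derivation:
Step 1: prey: 28+8-15=21; pred: 19+10-7=22
Step 2: prey: 21+6-13=14; pred: 22+9-8=23
Step 3: prey: 14+4-9=9; pred: 23+6-9=20
Step 4: prey: 9+2-5=6; pred: 20+3-8=15
Step 5: prey: 6+1-2=5; pred: 15+1-6=10
Step 6: prey: 5+1-1=5; pred: 10+1-4=7
Step 7: prey: 5+1-1=5; pred: 7+0-2=5
Step 8: prey: 5+1-0=6; pred: 5+0-2=3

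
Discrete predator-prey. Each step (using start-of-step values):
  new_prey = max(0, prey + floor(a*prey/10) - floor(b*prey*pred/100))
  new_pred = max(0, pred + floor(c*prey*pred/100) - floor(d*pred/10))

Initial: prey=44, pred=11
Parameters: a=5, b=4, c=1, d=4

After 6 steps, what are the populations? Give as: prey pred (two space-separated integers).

Step 1: prey: 44+22-19=47; pred: 11+4-4=11
Step 2: prey: 47+23-20=50; pred: 11+5-4=12
Step 3: prey: 50+25-24=51; pred: 12+6-4=14
Step 4: prey: 51+25-28=48; pred: 14+7-5=16
Step 5: prey: 48+24-30=42; pred: 16+7-6=17
Step 6: prey: 42+21-28=35; pred: 17+7-6=18

Answer: 35 18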